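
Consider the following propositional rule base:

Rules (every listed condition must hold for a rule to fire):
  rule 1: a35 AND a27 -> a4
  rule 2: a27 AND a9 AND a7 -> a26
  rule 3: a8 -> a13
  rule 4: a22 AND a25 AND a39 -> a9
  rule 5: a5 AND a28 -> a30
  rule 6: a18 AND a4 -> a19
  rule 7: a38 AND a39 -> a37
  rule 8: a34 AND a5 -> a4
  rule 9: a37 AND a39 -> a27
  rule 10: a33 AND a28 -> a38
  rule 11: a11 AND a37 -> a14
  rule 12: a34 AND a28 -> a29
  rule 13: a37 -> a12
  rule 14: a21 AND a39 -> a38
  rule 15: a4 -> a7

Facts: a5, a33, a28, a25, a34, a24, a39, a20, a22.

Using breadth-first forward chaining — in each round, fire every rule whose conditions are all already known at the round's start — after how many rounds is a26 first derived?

4

[1] rule 4 [a22 AND a25 AND a39 -> a9]; rule 5 [a5 AND a28 -> a30]; rule 8 [a34 AND a5 -> a4]; rule 10 [a33 AND a28 -> a38]; rule 12 [a34 AND a28 -> a29]. ⇒ new: a9, a30, a4, a38, a29.
[2] rule 7 [a38 AND a39 -> a37]; rule 15 [a4 -> a7]. ⇒ new: a37, a7.
[3] rule 9 [a37 AND a39 -> a27]; rule 13 [a37 -> a12]. ⇒ new: a27, a12.
[4] rule 2 [a27 AND a9 AND a7 -> a26]. ⇒ new: a26.
a26 first appears in round 4.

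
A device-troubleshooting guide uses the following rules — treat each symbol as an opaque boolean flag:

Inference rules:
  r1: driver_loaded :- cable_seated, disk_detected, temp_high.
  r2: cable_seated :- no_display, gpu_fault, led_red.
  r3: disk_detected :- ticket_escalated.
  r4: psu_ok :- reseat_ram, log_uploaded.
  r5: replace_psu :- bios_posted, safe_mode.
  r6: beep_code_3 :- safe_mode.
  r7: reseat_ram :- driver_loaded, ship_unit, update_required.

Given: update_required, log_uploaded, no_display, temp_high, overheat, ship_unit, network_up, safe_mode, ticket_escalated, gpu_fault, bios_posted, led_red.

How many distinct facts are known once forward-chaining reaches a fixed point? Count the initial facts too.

[1] r2 [cable_seated :- no_display, gpu_fault, led_red.]; r3 [disk_detected :- ticket_escalated.]; r5 [replace_psu :- bios_posted, safe_mode.]; r6 [beep_code_3 :- safe_mode.]. ⇒ new: cable_seated, disk_detected, replace_psu, beep_code_3.
[2] r1 [driver_loaded :- cable_seated, disk_detected, temp_high.]. ⇒ new: driver_loaded.
[3] r7 [reseat_ram :- driver_loaded, ship_unit, update_required.]. ⇒ new: reseat_ram.
[4] r4 [psu_ok :- reseat_ram, log_uploaded.]. ⇒ new: psu_ok.
Closure: {beep_code_3, bios_posted, cable_seated, disk_detected, driver_loaded, gpu_fault, led_red, log_uploaded, network_up, no_display, overheat, psu_ok, replace_psu, reseat_ram, safe_mode, ship_unit, temp_high, ticket_escalated, update_required} — 19 facts.

19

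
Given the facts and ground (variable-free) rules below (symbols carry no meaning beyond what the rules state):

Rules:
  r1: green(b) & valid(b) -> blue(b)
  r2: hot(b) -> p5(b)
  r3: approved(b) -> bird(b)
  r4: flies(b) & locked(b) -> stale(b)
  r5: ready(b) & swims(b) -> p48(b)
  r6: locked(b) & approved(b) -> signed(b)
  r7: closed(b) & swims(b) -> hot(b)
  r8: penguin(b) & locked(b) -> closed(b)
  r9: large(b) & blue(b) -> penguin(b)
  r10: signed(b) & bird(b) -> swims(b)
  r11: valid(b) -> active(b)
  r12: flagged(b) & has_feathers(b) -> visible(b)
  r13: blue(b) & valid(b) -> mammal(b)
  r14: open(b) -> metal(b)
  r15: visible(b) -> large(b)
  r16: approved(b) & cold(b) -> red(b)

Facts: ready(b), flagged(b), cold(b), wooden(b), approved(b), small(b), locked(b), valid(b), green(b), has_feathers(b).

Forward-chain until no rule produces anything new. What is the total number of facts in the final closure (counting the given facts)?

Round 1 — r1, r3, r6, r11, r12, r16, derive blue(b), bird(b), signed(b), active(b), visible(b), red(b).
Round 2 — r10, r13, r15, derive swims(b), mammal(b), large(b).
Round 3 — r5, r9, derive p48(b), penguin(b).
Round 4 — r8, derive closed(b).
Round 5 — r7, derive hot(b).
Round 6 — r2, derive p5(b).
Closure: {active(b), approved(b), bird(b), blue(b), closed(b), cold(b), flagged(b), green(b), has_feathers(b), hot(b), large(b), locked(b), mammal(b), p48(b), p5(b), penguin(b), ready(b), red(b), signed(b), small(b), swims(b), valid(b), visible(b), wooden(b)} — 24 facts.

24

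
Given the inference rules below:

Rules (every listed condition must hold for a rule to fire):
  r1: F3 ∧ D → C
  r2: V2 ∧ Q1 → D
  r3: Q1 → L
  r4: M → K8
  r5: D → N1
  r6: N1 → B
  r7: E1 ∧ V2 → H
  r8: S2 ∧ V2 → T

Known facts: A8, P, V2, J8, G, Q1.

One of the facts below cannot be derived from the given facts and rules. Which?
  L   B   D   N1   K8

K8

[1] r2 [V2 ∧ Q1 → D]; r3 [Q1 → L]. ⇒ new: D, L.
[2] r5 [D → N1]. ⇒ new: N1.
[3] r6 [N1 → B]. ⇒ new: B.
Derived: L (round 1), B (round 3), N1 (round 2), D (round 1). K8 never appears in any round.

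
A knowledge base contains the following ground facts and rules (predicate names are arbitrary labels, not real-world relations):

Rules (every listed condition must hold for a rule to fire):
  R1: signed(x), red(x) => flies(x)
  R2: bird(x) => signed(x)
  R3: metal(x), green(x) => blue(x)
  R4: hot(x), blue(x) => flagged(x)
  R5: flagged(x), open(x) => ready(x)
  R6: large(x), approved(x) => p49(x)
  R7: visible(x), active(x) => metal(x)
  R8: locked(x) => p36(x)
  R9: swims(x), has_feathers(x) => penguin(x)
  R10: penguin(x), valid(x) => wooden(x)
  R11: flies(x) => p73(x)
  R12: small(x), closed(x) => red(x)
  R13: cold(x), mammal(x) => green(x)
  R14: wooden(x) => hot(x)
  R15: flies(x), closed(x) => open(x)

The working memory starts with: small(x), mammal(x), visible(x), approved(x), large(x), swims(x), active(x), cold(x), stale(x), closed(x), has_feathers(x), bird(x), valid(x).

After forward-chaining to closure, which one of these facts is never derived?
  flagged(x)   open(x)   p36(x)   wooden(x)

Round 1: R2 [bird(x) => signed(x)]; R6 [large(x), approved(x) => p49(x)]; R7 [visible(x), active(x) => metal(x)]; R9 [swims(x), has_feathers(x) => penguin(x)]; R12 [small(x), closed(x) => red(x)]; R13 [cold(x), mammal(x) => green(x)]. Adds signed(x), p49(x), metal(x), penguin(x), red(x), green(x).
Round 2: R1 [signed(x), red(x) => flies(x)]; R3 [metal(x), green(x) => blue(x)]; R10 [penguin(x), valid(x) => wooden(x)]. Adds flies(x), blue(x), wooden(x).
Round 3: R11 [flies(x) => p73(x)]; R14 [wooden(x) => hot(x)]; R15 [flies(x), closed(x) => open(x)]. Adds p73(x), hot(x), open(x).
Round 4: R4 [hot(x), blue(x) => flagged(x)]. Adds flagged(x).
Round 5: R5 [flagged(x), open(x) => ready(x)]. Adds ready(x).
Derived: open(x) (round 3), flagged(x) (round 4), wooden(x) (round 2). p36(x) never appears in any round.

p36(x)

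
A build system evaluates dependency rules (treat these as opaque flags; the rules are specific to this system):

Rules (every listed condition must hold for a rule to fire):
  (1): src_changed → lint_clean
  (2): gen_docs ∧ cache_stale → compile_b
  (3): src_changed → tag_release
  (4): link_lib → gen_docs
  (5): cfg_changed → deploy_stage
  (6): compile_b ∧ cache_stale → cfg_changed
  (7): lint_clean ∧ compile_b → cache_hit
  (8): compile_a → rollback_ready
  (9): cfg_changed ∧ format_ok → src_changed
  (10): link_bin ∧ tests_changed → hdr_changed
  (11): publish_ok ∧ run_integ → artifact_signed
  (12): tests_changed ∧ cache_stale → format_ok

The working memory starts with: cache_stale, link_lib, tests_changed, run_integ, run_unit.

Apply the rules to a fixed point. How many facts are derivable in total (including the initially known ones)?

14

Round 1 fires (4), (12), giving gen_docs, format_ok.
Round 2 fires (2), giving compile_b.
Round 3 fires (6), giving cfg_changed.
Round 4 fires (5), (9), giving deploy_stage, src_changed.
Round 5 fires (1), (3), giving lint_clean, tag_release.
Round 6 fires (7), giving cache_hit.
Closure: {cache_hit, cache_stale, cfg_changed, compile_b, deploy_stage, format_ok, gen_docs, link_lib, lint_clean, run_integ, run_unit, src_changed, tag_release, tests_changed} — 14 facts.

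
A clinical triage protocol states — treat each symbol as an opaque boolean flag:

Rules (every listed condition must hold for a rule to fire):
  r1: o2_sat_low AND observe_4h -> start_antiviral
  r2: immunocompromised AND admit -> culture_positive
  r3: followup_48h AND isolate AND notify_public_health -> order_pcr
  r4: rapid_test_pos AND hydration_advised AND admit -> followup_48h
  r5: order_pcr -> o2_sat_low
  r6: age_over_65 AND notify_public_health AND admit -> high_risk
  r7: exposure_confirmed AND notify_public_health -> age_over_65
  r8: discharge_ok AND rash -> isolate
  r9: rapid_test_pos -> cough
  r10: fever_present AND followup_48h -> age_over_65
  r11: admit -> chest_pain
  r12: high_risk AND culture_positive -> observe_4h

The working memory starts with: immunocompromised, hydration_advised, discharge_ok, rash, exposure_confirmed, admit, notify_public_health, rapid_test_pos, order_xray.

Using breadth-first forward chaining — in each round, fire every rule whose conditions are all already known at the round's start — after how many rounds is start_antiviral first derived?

4

Round 1 — r2, r4, r7, r8, r9, r11, derive culture_positive, followup_48h, age_over_65, isolate, cough, chest_pain.
Round 2 — r3, r6, derive order_pcr, high_risk.
Round 3 — r5, r12, derive o2_sat_low, observe_4h.
Round 4 — r1, derive start_antiviral.
start_antiviral first appears in round 4.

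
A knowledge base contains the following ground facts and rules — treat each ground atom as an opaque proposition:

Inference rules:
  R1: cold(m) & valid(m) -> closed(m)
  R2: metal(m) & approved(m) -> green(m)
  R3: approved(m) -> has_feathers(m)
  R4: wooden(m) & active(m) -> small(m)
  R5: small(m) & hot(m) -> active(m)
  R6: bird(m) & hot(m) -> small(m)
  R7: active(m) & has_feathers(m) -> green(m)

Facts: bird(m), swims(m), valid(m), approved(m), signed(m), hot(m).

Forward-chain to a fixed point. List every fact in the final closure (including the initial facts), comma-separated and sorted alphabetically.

[1] R3 [approved(m) -> has_feathers(m)]; R6 [bird(m) & hot(m) -> small(m)]. ⇒ new: has_feathers(m), small(m).
[2] R5 [small(m) & hot(m) -> active(m)]. ⇒ new: active(m).
[3] R7 [active(m) & has_feathers(m) -> green(m)]. ⇒ new: green(m).

active(m), approved(m), bird(m), green(m), has_feathers(m), hot(m), signed(m), small(m), swims(m), valid(m)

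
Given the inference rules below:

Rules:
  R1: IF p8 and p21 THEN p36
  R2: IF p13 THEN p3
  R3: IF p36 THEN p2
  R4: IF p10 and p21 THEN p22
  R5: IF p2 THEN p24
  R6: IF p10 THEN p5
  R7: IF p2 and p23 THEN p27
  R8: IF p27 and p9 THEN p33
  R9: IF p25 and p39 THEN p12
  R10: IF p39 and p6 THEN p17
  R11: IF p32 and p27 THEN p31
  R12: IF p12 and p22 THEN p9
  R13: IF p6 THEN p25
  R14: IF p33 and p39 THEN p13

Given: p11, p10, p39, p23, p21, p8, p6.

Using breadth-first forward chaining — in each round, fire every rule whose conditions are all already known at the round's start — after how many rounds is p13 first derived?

5

Round 1 — R1, R4, R6, R10, R13, derive p36, p22, p5, p17, p25.
Round 2 — R3, R9, derive p2, p12.
Round 3 — R5, R7, R12, derive p24, p27, p9.
Round 4 — R8, derive p33.
Round 5 — R14, derive p13.
p13 first appears in round 5.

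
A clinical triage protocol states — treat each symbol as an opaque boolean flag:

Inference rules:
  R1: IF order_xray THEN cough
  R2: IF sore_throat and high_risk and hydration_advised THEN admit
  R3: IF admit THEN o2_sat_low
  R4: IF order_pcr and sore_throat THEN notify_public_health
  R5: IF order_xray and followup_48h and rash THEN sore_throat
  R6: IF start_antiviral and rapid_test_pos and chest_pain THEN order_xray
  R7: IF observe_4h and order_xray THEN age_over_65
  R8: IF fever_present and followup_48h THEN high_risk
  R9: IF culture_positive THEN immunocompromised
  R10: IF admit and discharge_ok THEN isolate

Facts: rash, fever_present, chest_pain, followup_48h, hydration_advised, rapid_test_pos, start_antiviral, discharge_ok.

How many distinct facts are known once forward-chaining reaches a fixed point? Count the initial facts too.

Round 1: R6 [IF start_antiviral and rapid_test_pos and chest_pain THEN order_xray]; R8 [IF fever_present and followup_48h THEN high_risk]. Adds order_xray, high_risk.
Round 2: R1 [IF order_xray THEN cough]; R5 [IF order_xray and followup_48h and rash THEN sore_throat]. Adds cough, sore_throat.
Round 3: R2 [IF sore_throat and high_risk and hydration_advised THEN admit]. Adds admit.
Round 4: R3 [IF admit THEN o2_sat_low]; R10 [IF admit and discharge_ok THEN isolate]. Adds o2_sat_low, isolate.
Closure: {admit, chest_pain, cough, discharge_ok, fever_present, followup_48h, high_risk, hydration_advised, isolate, o2_sat_low, order_xray, rapid_test_pos, rash, sore_throat, start_antiviral} — 15 facts.

15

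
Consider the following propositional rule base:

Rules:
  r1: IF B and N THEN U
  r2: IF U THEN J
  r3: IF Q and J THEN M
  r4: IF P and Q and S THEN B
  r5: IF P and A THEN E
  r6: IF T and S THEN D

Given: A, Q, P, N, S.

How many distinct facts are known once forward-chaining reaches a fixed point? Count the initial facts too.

10

Round 1 — r4, r5, derive B, E.
Round 2 — r1, derive U.
Round 3 — r2, derive J.
Round 4 — r3, derive M.
Closure: {A, B, E, J, M, N, P, Q, S, U} — 10 facts.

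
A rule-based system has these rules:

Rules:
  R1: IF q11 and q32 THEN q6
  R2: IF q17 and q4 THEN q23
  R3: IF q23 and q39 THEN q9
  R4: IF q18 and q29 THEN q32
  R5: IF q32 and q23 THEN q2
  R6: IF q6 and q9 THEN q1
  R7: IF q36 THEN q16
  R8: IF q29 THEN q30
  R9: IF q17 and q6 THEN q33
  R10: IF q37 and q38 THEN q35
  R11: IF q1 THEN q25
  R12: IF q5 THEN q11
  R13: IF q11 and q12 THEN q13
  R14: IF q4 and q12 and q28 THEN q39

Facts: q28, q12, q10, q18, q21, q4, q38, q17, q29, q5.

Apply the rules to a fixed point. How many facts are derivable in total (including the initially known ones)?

22

[1] R2 [IF q17 and q4 THEN q23]; R4 [IF q18 and q29 THEN q32]; R8 [IF q29 THEN q30]; R12 [IF q5 THEN q11]; R14 [IF q4 and q12 and q28 THEN q39]. ⇒ new: q23, q32, q30, q11, q39.
[2] R1 [IF q11 and q32 THEN q6]; R3 [IF q23 and q39 THEN q9]; R5 [IF q32 and q23 THEN q2]; R13 [IF q11 and q12 THEN q13]. ⇒ new: q6, q9, q2, q13.
[3] R6 [IF q6 and q9 THEN q1]; R9 [IF q17 and q6 THEN q33]. ⇒ new: q1, q33.
[4] R11 [IF q1 THEN q25]. ⇒ new: q25.
Closure: {q1, q10, q11, q12, q13, q17, q18, q2, q21, q23, q25, q28, q29, q30, q32, q33, q38, q39, q4, q5, q6, q9} — 22 facts.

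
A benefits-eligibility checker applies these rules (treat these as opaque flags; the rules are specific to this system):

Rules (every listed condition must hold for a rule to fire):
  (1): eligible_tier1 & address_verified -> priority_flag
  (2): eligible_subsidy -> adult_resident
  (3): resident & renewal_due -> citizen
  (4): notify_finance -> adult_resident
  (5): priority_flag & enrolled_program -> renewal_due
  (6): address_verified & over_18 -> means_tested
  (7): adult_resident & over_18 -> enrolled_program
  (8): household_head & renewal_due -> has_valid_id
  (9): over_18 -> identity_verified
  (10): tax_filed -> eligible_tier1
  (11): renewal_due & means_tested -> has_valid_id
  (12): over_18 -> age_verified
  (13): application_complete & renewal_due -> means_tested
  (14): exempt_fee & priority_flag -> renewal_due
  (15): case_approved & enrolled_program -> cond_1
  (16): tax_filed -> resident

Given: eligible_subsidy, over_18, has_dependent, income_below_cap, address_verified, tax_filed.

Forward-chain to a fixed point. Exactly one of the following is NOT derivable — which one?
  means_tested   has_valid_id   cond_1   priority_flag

cond_1

Round 1 — (2), (6), (9), (10), (12), (16), derive adult_resident, means_tested, identity_verified, eligible_tier1, age_verified, resident.
Round 2 — (1), (7), derive priority_flag, enrolled_program.
Round 3 — (5), derive renewal_due.
Round 4 — (3), (11), derive citizen, has_valid_id.
Derived: has_valid_id (round 4), means_tested (round 1), priority_flag (round 2). cond_1 never appears in any round.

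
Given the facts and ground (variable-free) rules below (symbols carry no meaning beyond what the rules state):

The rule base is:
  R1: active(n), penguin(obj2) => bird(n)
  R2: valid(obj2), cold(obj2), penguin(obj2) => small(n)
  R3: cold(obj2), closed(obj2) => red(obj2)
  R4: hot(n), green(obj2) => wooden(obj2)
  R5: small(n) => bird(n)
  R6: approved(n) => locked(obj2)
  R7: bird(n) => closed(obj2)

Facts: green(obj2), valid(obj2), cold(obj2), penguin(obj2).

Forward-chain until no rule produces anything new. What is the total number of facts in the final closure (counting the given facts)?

8

Round 1 — R2, derive small(n).
Round 2 — R5, derive bird(n).
Round 3 — R7, derive closed(obj2).
Round 4 — R3, derive red(obj2).
Closure: {bird(n), closed(obj2), cold(obj2), green(obj2), penguin(obj2), red(obj2), small(n), valid(obj2)} — 8 facts.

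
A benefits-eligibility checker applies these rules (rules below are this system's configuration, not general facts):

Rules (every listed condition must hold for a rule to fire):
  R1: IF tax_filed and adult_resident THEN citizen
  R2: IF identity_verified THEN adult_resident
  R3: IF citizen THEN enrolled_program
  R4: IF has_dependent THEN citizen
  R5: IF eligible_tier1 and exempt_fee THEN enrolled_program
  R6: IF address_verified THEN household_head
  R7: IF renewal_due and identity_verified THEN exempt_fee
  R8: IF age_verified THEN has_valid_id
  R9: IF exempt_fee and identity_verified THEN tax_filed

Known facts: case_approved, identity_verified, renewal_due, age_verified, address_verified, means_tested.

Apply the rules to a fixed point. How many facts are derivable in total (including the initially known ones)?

Round 1 fires R2, R6, R7, R8, giving adult_resident, household_head, exempt_fee, has_valid_id.
Round 2 fires R9, giving tax_filed.
Round 3 fires R1, giving citizen.
Round 4 fires R3, giving enrolled_program.
Closure: {address_verified, adult_resident, age_verified, case_approved, citizen, enrolled_program, exempt_fee, has_valid_id, household_head, identity_verified, means_tested, renewal_due, tax_filed} — 13 facts.

13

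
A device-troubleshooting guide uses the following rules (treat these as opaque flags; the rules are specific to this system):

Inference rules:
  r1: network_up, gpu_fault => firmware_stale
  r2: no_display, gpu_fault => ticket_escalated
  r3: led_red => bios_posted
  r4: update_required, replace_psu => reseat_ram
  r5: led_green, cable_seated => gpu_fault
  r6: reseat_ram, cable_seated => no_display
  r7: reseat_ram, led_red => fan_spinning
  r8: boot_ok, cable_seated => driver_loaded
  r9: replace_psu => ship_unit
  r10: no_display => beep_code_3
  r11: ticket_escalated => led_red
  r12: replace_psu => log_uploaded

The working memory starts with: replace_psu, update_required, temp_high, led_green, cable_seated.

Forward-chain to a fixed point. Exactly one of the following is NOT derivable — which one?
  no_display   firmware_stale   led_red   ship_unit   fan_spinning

firmware_stale

Round 1 fires r4, r5, r9, r12, giving reseat_ram, gpu_fault, ship_unit, log_uploaded.
Round 2 fires r6, giving no_display.
Round 3 fires r2, r10, giving ticket_escalated, beep_code_3.
Round 4 fires r11, giving led_red.
Round 5 fires r3, r7, giving bios_posted, fan_spinning.
Derived: led_red (round 4), fan_spinning (round 5), ship_unit (round 1), no_display (round 2). firmware_stale never appears in any round.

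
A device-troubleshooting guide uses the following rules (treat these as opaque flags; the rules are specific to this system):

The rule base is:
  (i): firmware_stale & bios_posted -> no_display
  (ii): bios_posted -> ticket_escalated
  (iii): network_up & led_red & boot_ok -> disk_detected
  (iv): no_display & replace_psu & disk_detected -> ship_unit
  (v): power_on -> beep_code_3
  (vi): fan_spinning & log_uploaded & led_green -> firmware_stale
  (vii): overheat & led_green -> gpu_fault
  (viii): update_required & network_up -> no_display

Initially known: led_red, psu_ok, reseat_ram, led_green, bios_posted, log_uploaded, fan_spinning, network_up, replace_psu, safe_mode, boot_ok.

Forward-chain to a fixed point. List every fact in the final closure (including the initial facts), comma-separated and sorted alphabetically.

bios_posted, boot_ok, disk_detected, fan_spinning, firmware_stale, led_green, led_red, log_uploaded, network_up, no_display, psu_ok, replace_psu, reseat_ram, safe_mode, ship_unit, ticket_escalated

Round 1 — (ii), (iii), (vi), derive ticket_escalated, disk_detected, firmware_stale.
Round 2 — (i), derive no_display.
Round 3 — (iv), derive ship_unit.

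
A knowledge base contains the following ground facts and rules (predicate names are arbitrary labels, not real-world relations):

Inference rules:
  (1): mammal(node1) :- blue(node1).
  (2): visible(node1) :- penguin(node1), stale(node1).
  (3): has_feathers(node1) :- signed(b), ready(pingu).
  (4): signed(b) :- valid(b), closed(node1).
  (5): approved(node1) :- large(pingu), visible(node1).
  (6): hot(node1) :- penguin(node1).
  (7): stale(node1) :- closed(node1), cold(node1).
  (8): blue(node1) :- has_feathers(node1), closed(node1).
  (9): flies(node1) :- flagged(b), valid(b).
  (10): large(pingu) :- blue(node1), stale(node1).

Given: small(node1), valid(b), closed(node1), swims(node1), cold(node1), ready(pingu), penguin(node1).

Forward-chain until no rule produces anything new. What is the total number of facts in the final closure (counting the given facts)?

[1] (4) [signed(b) :- valid(b), closed(node1).]; (6) [hot(node1) :- penguin(node1).]; (7) [stale(node1) :- closed(node1), cold(node1).]. ⇒ new: signed(b), hot(node1), stale(node1).
[2] (2) [visible(node1) :- penguin(node1), stale(node1).]; (3) [has_feathers(node1) :- signed(b), ready(pingu).]. ⇒ new: visible(node1), has_feathers(node1).
[3] (8) [blue(node1) :- has_feathers(node1), closed(node1).]. ⇒ new: blue(node1).
[4] (1) [mammal(node1) :- blue(node1).]; (10) [large(pingu) :- blue(node1), stale(node1).]. ⇒ new: mammal(node1), large(pingu).
[5] (5) [approved(node1) :- large(pingu), visible(node1).]. ⇒ new: approved(node1).
Closure: {approved(node1), blue(node1), closed(node1), cold(node1), has_feathers(node1), hot(node1), large(pingu), mammal(node1), penguin(node1), ready(pingu), signed(b), small(node1), stale(node1), swims(node1), valid(b), visible(node1)} — 16 facts.

16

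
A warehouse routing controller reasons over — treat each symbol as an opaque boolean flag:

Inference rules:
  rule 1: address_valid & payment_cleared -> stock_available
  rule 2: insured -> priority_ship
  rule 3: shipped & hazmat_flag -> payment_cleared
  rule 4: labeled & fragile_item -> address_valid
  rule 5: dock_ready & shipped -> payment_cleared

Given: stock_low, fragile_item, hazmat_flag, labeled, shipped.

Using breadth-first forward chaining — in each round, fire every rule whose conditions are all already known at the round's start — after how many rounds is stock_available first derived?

Round 1: rule 3 [shipped & hazmat_flag -> payment_cleared]; rule 4 [labeled & fragile_item -> address_valid]. Adds payment_cleared, address_valid.
Round 2: rule 1 [address_valid & payment_cleared -> stock_available]. Adds stock_available.
stock_available first appears in round 2.

2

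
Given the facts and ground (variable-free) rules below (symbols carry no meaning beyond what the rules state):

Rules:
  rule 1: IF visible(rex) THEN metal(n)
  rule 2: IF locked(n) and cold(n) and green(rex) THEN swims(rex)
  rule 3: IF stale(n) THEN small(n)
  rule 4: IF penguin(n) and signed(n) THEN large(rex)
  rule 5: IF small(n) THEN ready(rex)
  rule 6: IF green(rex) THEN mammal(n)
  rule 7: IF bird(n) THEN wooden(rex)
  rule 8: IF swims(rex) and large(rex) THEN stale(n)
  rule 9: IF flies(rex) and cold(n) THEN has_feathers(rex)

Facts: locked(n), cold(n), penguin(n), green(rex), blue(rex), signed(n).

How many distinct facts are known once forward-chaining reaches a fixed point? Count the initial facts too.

Round 1 fires rule 2, rule 4, rule 6, giving swims(rex), large(rex), mammal(n).
Round 2 fires rule 8, giving stale(n).
Round 3 fires rule 3, giving small(n).
Round 4 fires rule 5, giving ready(rex).
Closure: {blue(rex), cold(n), green(rex), large(rex), locked(n), mammal(n), penguin(n), ready(rex), signed(n), small(n), stale(n), swims(rex)} — 12 facts.

12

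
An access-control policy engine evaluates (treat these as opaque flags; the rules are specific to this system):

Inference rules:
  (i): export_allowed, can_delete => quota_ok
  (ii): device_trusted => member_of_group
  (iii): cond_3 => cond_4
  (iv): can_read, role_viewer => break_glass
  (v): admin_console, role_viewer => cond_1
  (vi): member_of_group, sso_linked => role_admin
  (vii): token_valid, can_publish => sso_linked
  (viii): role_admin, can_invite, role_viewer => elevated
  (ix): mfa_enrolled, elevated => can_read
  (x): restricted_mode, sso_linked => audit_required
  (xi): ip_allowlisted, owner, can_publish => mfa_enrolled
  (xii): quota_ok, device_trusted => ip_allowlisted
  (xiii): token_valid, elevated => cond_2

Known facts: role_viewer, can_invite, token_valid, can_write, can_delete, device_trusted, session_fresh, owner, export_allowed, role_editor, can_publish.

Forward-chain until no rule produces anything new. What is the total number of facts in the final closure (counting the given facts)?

21

Round 1: (i) [export_allowed, can_delete => quota_ok]; (ii) [device_trusted => member_of_group]; (vii) [token_valid, can_publish => sso_linked]. New: quota_ok, member_of_group, sso_linked.
Round 2: (vi) [member_of_group, sso_linked => role_admin]; (xii) [quota_ok, device_trusted => ip_allowlisted]. New: role_admin, ip_allowlisted.
Round 3: (viii) [role_admin, can_invite, role_viewer => elevated]; (xi) [ip_allowlisted, owner, can_publish => mfa_enrolled]. New: elevated, mfa_enrolled.
Round 4: (ix) [mfa_enrolled, elevated => can_read]; (xiii) [token_valid, elevated => cond_2]. New: can_read, cond_2.
Round 5: (iv) [can_read, role_viewer => break_glass]. New: break_glass.
Closure: {break_glass, can_delete, can_invite, can_publish, can_read, can_write, cond_2, device_trusted, elevated, export_allowed, ip_allowlisted, member_of_group, mfa_enrolled, owner, quota_ok, role_admin, role_editor, role_viewer, session_fresh, sso_linked, token_valid} — 21 facts.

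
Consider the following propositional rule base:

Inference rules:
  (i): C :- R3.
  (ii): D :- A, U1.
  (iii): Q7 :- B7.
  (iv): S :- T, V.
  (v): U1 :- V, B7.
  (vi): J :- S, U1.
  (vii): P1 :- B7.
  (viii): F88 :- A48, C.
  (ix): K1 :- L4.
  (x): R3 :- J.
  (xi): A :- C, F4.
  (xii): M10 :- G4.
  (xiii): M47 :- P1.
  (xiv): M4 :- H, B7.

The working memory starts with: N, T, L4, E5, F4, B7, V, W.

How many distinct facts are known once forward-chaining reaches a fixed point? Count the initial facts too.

19

[1] (iii) [Q7 :- B7.]; (iv) [S :- T, V.]; (v) [U1 :- V, B7.]; (vii) [P1 :- B7.]; (ix) [K1 :- L4.]. ⇒ new: Q7, S, U1, P1, K1.
[2] (vi) [J :- S, U1.]; (xiii) [M47 :- P1.]. ⇒ new: J, M47.
[3] (x) [R3 :- J.]. ⇒ new: R3.
[4] (i) [C :- R3.]. ⇒ new: C.
[5] (xi) [A :- C, F4.]. ⇒ new: A.
[6] (ii) [D :- A, U1.]. ⇒ new: D.
Closure: {A, B7, C, D, E5, F4, J, K1, L4, M47, N, P1, Q7, R3, S, T, U1, V, W} — 19 facts.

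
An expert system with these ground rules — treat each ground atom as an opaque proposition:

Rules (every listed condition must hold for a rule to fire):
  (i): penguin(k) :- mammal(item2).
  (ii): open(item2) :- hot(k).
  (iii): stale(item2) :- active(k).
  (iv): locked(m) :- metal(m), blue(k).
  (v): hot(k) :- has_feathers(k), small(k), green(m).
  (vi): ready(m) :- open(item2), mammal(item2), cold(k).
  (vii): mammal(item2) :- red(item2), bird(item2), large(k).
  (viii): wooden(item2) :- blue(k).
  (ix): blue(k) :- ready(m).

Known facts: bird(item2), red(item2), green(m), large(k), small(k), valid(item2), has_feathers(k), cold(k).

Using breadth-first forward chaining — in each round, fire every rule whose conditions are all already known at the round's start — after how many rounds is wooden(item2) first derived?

Round 1: (v) [hot(k) :- has_feathers(k), small(k), green(m).]; (vii) [mammal(item2) :- red(item2), bird(item2), large(k).]. Adds hot(k), mammal(item2).
Round 2: (i) [penguin(k) :- mammal(item2).]; (ii) [open(item2) :- hot(k).]. Adds penguin(k), open(item2).
Round 3: (vi) [ready(m) :- open(item2), mammal(item2), cold(k).]. Adds ready(m).
Round 4: (ix) [blue(k) :- ready(m).]. Adds blue(k).
Round 5: (viii) [wooden(item2) :- blue(k).]. Adds wooden(item2).
wooden(item2) first appears in round 5.

5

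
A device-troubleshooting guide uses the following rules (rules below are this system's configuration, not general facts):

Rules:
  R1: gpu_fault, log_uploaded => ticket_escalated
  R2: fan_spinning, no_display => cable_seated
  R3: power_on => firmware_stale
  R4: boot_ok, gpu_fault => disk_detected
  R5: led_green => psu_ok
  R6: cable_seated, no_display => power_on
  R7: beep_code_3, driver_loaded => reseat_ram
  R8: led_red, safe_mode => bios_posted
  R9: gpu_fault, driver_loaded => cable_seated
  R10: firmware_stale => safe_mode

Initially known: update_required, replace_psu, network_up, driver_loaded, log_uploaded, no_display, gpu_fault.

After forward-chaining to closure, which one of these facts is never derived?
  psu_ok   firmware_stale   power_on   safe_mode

Round 1: R1 [gpu_fault, log_uploaded => ticket_escalated]; R9 [gpu_fault, driver_loaded => cable_seated]. New: ticket_escalated, cable_seated.
Round 2: R6 [cable_seated, no_display => power_on]. New: power_on.
Round 3: R3 [power_on => firmware_stale]. New: firmware_stale.
Round 4: R10 [firmware_stale => safe_mode]. New: safe_mode.
Derived: safe_mode (round 4), power_on (round 2), firmware_stale (round 3). psu_ok never appears in any round.

psu_ok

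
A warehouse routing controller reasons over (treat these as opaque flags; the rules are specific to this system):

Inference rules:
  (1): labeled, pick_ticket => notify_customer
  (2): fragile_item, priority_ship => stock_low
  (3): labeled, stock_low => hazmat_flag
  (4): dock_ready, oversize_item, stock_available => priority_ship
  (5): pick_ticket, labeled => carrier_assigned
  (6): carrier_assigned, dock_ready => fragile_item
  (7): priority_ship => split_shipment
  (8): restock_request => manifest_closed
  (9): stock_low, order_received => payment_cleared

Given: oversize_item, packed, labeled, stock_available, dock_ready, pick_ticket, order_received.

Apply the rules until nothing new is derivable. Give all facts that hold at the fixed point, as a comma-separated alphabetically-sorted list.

Round 1 — (1), (4), (5), derive notify_customer, priority_ship, carrier_assigned.
Round 2 — (6), (7), derive fragile_item, split_shipment.
Round 3 — (2), derive stock_low.
Round 4 — (3), (9), derive hazmat_flag, payment_cleared.

carrier_assigned, dock_ready, fragile_item, hazmat_flag, labeled, notify_customer, order_received, oversize_item, packed, payment_cleared, pick_ticket, priority_ship, split_shipment, stock_available, stock_low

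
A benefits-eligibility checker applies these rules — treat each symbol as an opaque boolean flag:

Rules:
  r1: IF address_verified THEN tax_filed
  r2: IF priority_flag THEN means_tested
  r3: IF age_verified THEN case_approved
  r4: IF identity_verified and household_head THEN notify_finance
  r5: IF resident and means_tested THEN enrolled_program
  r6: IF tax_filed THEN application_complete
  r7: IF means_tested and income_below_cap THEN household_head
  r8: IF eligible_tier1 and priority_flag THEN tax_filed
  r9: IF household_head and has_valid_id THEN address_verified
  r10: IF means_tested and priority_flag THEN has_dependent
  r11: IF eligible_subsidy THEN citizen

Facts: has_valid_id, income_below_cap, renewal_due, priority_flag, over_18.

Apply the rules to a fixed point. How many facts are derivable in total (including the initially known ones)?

11

Round 1: r2 [IF priority_flag THEN means_tested]. Adds means_tested.
Round 2: r7 [IF means_tested and income_below_cap THEN household_head]; r10 [IF means_tested and priority_flag THEN has_dependent]. Adds household_head, has_dependent.
Round 3: r9 [IF household_head and has_valid_id THEN address_verified]. Adds address_verified.
Round 4: r1 [IF address_verified THEN tax_filed]. Adds tax_filed.
Round 5: r6 [IF tax_filed THEN application_complete]. Adds application_complete.
Closure: {address_verified, application_complete, has_dependent, has_valid_id, household_head, income_below_cap, means_tested, over_18, priority_flag, renewal_due, tax_filed} — 11 facts.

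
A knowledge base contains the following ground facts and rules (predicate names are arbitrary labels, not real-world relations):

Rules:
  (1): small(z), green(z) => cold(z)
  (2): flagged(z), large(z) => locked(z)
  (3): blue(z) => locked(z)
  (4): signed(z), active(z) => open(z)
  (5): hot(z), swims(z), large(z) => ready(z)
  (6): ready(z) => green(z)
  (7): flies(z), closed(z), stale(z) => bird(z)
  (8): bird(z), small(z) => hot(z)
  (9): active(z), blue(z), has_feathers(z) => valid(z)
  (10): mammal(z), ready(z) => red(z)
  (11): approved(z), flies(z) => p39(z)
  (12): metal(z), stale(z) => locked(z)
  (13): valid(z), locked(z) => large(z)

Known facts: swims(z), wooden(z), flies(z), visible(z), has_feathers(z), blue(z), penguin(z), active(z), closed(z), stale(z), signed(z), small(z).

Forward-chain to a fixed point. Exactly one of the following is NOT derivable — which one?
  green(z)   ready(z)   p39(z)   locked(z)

Round 1 fires (3), (4), (7), (9), giving locked(z), open(z), bird(z), valid(z).
Round 2 fires (8), (13), giving hot(z), large(z).
Round 3 fires (5), giving ready(z).
Round 4 fires (6), giving green(z).
Round 5 fires (1), giving cold(z).
Derived: locked(z) (round 1), ready(z) (round 3), green(z) (round 4). p39(z) never appears in any round.

p39(z)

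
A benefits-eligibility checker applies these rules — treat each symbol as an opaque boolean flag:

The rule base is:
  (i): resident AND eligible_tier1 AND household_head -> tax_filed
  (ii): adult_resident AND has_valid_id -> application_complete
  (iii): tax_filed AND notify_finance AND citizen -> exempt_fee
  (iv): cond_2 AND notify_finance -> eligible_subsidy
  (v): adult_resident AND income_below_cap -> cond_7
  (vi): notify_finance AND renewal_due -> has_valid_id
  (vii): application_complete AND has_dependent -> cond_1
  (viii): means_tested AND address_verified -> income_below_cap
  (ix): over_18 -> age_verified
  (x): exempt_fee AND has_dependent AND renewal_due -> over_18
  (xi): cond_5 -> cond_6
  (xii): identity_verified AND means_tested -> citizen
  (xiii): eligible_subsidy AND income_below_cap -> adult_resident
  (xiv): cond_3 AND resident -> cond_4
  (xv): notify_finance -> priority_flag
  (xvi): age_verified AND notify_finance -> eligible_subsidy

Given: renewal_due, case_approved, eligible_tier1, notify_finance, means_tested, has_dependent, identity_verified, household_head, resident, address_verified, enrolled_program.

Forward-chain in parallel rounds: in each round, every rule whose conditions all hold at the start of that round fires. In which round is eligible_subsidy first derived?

[1] (i) [resident AND eligible_tier1 AND household_head -> tax_filed]; (vi) [notify_finance AND renewal_due -> has_valid_id]; (viii) [means_tested AND address_verified -> income_below_cap]; (xii) [identity_verified AND means_tested -> citizen]; (xv) [notify_finance -> priority_flag]. ⇒ new: tax_filed, has_valid_id, income_below_cap, citizen, priority_flag.
[2] (iii) [tax_filed AND notify_finance AND citizen -> exempt_fee]. ⇒ new: exempt_fee.
[3] (x) [exempt_fee AND has_dependent AND renewal_due -> over_18]. ⇒ new: over_18.
[4] (ix) [over_18 -> age_verified]. ⇒ new: age_verified.
[5] (xvi) [age_verified AND notify_finance -> eligible_subsidy]. ⇒ new: eligible_subsidy.
eligible_subsidy first appears in round 5.

5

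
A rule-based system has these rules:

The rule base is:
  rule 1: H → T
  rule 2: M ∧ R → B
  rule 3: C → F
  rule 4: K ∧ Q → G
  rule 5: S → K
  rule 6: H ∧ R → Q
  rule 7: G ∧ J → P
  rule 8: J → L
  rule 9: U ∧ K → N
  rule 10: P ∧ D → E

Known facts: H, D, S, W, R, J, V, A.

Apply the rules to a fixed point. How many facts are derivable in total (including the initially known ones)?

15

Round 1: rule 1 [H → T]; rule 5 [S → K]; rule 6 [H ∧ R → Q]; rule 8 [J → L]. Adds T, K, Q, L.
Round 2: rule 4 [K ∧ Q → G]. Adds G.
Round 3: rule 7 [G ∧ J → P]. Adds P.
Round 4: rule 10 [P ∧ D → E]. Adds E.
Closure: {A, D, E, G, H, J, K, L, P, Q, R, S, T, V, W} — 15 facts.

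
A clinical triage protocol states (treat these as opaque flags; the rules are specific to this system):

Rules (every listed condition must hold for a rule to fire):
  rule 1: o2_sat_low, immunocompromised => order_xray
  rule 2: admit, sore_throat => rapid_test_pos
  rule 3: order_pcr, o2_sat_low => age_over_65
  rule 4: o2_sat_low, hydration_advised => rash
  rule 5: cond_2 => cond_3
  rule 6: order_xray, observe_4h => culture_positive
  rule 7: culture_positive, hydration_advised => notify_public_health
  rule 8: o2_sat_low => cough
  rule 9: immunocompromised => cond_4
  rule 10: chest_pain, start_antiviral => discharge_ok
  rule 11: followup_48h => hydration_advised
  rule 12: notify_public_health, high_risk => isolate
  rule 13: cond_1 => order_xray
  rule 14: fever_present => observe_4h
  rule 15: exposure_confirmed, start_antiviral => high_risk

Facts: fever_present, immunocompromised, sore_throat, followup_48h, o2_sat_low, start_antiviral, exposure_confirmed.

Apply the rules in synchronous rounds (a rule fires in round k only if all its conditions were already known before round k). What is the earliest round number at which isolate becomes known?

4

[1] rule 1 [o2_sat_low, immunocompromised => order_xray]; rule 8 [o2_sat_low => cough]; rule 9 [immunocompromised => cond_4]; rule 11 [followup_48h => hydration_advised]; rule 14 [fever_present => observe_4h]; rule 15 [exposure_confirmed, start_antiviral => high_risk]. ⇒ new: order_xray, cough, cond_4, hydration_advised, observe_4h, high_risk.
[2] rule 4 [o2_sat_low, hydration_advised => rash]; rule 6 [order_xray, observe_4h => culture_positive]. ⇒ new: rash, culture_positive.
[3] rule 7 [culture_positive, hydration_advised => notify_public_health]. ⇒ new: notify_public_health.
[4] rule 12 [notify_public_health, high_risk => isolate]. ⇒ new: isolate.
isolate first appears in round 4.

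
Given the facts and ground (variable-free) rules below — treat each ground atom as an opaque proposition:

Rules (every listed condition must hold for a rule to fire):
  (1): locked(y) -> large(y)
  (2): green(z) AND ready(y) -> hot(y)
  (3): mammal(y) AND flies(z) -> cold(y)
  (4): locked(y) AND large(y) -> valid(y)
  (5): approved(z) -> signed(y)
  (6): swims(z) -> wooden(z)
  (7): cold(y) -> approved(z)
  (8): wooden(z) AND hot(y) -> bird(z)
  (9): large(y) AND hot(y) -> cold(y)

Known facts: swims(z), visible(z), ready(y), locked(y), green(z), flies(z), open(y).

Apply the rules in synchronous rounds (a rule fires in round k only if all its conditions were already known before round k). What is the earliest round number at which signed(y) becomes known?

4

Round 1 — (1), (2), (6), derive large(y), hot(y), wooden(z).
Round 2 — (4), (8), (9), derive valid(y), bird(z), cold(y).
Round 3 — (7), derive approved(z).
Round 4 — (5), derive signed(y).
signed(y) first appears in round 4.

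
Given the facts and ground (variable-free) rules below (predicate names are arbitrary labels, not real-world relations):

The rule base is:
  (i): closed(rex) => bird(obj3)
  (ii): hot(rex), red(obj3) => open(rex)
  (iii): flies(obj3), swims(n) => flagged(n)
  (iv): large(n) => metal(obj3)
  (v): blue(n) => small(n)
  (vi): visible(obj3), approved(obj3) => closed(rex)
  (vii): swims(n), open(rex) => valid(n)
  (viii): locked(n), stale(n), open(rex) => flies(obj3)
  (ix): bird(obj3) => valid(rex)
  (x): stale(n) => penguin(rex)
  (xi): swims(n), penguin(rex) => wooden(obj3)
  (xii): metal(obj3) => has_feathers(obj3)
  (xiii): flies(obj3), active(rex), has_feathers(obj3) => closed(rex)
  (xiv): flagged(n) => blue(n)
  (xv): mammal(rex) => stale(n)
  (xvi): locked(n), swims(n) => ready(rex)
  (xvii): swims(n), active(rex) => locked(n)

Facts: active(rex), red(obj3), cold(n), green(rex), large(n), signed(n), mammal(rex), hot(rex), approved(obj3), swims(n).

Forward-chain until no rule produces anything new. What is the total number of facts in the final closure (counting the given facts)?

26

Round 1 — (ii), (iv), (xv), (xvii), derive open(rex), metal(obj3), stale(n), locked(n).
Round 2 — (vii), (viii), (x), (xii), (xvi), derive valid(n), flies(obj3), penguin(rex), has_feathers(obj3), ready(rex).
Round 3 — (iii), (xi), (xiii), derive flagged(n), wooden(obj3), closed(rex).
Round 4 — (i), (xiv), derive bird(obj3), blue(n).
Round 5 — (v), (ix), derive small(n), valid(rex).
Closure: {active(rex), approved(obj3), bird(obj3), blue(n), closed(rex), cold(n), flagged(n), flies(obj3), green(rex), has_feathers(obj3), hot(rex), large(n), locked(n), mammal(rex), metal(obj3), open(rex), penguin(rex), ready(rex), red(obj3), signed(n), small(n), stale(n), swims(n), valid(n), valid(rex), wooden(obj3)} — 26 facts.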